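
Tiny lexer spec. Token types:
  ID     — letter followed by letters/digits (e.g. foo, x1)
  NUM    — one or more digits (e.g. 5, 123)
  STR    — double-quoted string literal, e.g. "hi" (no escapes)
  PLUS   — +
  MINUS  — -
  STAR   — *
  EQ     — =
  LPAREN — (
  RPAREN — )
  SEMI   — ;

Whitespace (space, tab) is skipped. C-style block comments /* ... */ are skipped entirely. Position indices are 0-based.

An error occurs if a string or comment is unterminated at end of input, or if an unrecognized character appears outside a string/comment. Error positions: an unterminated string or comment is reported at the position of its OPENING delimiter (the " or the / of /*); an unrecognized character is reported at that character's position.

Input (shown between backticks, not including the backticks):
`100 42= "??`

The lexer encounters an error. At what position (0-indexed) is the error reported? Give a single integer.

pos=0: emit NUM '100' (now at pos=3)
pos=4: emit NUM '42' (now at pos=6)
pos=6: emit EQ '='
pos=8: enter STRING mode
pos=8: ERROR — unterminated string

Answer: 8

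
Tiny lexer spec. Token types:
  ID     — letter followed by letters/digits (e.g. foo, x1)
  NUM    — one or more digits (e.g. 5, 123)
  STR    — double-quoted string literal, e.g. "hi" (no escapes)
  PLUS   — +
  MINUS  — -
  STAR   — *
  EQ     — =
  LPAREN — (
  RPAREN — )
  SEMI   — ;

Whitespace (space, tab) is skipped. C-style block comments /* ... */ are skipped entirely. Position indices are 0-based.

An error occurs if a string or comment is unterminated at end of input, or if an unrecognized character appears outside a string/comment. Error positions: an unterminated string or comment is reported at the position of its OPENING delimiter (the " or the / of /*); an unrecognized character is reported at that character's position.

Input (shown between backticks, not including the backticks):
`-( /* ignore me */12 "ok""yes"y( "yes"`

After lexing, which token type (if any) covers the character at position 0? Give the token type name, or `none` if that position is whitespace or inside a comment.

pos=0: emit MINUS '-'
pos=1: emit LPAREN '('
pos=3: enter COMMENT mode (saw '/*')
exit COMMENT mode (now at pos=18)
pos=18: emit NUM '12' (now at pos=20)
pos=21: enter STRING mode
pos=21: emit STR "ok" (now at pos=25)
pos=25: enter STRING mode
pos=25: emit STR "yes" (now at pos=30)
pos=30: emit ID 'y' (now at pos=31)
pos=31: emit LPAREN '('
pos=33: enter STRING mode
pos=33: emit STR "yes" (now at pos=38)
DONE. 8 tokens: [MINUS, LPAREN, NUM, STR, STR, ID, LPAREN, STR]
Position 0: char is '-' -> MINUS

Answer: MINUS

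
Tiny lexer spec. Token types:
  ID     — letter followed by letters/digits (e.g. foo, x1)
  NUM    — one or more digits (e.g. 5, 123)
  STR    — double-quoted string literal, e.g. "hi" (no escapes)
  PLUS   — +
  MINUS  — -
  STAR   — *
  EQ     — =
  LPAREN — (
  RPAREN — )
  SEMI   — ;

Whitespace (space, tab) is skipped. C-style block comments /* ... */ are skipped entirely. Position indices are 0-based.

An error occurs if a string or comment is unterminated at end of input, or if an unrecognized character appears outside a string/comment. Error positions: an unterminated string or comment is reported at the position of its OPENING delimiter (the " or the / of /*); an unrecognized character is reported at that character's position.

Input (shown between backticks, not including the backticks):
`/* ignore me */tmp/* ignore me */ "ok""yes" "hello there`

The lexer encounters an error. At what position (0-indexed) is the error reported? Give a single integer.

Answer: 44

Derivation:
pos=0: enter COMMENT mode (saw '/*')
exit COMMENT mode (now at pos=15)
pos=15: emit ID 'tmp' (now at pos=18)
pos=18: enter COMMENT mode (saw '/*')
exit COMMENT mode (now at pos=33)
pos=34: enter STRING mode
pos=34: emit STR "ok" (now at pos=38)
pos=38: enter STRING mode
pos=38: emit STR "yes" (now at pos=43)
pos=44: enter STRING mode
pos=44: ERROR — unterminated string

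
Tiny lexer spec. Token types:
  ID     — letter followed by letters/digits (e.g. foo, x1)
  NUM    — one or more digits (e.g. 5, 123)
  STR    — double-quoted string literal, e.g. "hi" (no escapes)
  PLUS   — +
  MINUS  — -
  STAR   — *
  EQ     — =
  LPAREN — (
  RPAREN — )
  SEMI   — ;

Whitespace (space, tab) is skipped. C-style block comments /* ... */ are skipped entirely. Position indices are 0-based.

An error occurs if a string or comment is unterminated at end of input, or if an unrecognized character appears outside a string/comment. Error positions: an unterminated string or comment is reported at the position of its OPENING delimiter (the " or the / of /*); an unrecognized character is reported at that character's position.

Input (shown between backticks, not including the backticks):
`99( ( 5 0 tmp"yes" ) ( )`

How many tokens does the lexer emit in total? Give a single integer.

Answer: 10

Derivation:
pos=0: emit NUM '99' (now at pos=2)
pos=2: emit LPAREN '('
pos=4: emit LPAREN '('
pos=6: emit NUM '5' (now at pos=7)
pos=8: emit NUM '0' (now at pos=9)
pos=10: emit ID 'tmp' (now at pos=13)
pos=13: enter STRING mode
pos=13: emit STR "yes" (now at pos=18)
pos=19: emit RPAREN ')'
pos=21: emit LPAREN '('
pos=23: emit RPAREN ')'
DONE. 10 tokens: [NUM, LPAREN, LPAREN, NUM, NUM, ID, STR, RPAREN, LPAREN, RPAREN]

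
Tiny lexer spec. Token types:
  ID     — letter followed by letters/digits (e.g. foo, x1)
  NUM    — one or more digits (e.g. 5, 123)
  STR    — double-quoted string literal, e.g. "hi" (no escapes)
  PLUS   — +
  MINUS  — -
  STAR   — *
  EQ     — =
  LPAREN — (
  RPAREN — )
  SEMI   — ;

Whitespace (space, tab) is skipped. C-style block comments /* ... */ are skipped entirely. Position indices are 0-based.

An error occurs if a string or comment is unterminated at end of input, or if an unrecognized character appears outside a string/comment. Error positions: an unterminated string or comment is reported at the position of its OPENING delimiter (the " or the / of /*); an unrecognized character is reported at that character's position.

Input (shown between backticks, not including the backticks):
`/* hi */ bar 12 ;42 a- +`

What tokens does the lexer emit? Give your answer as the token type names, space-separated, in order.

pos=0: enter COMMENT mode (saw '/*')
exit COMMENT mode (now at pos=8)
pos=9: emit ID 'bar' (now at pos=12)
pos=13: emit NUM '12' (now at pos=15)
pos=16: emit SEMI ';'
pos=17: emit NUM '42' (now at pos=19)
pos=20: emit ID 'a' (now at pos=21)
pos=21: emit MINUS '-'
pos=23: emit PLUS '+'
DONE. 7 tokens: [ID, NUM, SEMI, NUM, ID, MINUS, PLUS]

Answer: ID NUM SEMI NUM ID MINUS PLUS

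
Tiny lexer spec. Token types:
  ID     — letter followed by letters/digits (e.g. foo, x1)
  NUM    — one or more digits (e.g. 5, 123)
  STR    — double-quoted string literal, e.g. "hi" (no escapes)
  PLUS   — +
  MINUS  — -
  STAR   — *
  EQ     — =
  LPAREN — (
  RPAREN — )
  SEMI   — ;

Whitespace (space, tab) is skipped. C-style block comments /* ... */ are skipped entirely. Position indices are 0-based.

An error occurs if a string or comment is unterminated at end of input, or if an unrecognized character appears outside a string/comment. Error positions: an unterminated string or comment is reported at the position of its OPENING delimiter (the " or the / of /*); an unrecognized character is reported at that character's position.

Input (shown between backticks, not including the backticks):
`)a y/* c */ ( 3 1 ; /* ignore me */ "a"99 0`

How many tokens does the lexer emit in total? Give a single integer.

Answer: 10

Derivation:
pos=0: emit RPAREN ')'
pos=1: emit ID 'a' (now at pos=2)
pos=3: emit ID 'y' (now at pos=4)
pos=4: enter COMMENT mode (saw '/*')
exit COMMENT mode (now at pos=11)
pos=12: emit LPAREN '('
pos=14: emit NUM '3' (now at pos=15)
pos=16: emit NUM '1' (now at pos=17)
pos=18: emit SEMI ';'
pos=20: enter COMMENT mode (saw '/*')
exit COMMENT mode (now at pos=35)
pos=36: enter STRING mode
pos=36: emit STR "a" (now at pos=39)
pos=39: emit NUM '99' (now at pos=41)
pos=42: emit NUM '0' (now at pos=43)
DONE. 10 tokens: [RPAREN, ID, ID, LPAREN, NUM, NUM, SEMI, STR, NUM, NUM]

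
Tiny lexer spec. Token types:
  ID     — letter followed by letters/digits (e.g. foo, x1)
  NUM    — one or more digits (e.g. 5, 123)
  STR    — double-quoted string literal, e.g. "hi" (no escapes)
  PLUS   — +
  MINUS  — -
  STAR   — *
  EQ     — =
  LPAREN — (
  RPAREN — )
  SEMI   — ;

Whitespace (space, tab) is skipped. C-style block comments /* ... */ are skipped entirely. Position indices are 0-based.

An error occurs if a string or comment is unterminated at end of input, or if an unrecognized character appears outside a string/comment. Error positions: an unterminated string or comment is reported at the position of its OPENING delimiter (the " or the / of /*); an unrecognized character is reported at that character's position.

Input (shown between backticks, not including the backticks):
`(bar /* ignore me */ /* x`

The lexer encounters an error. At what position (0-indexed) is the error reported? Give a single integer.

Answer: 21

Derivation:
pos=0: emit LPAREN '('
pos=1: emit ID 'bar' (now at pos=4)
pos=5: enter COMMENT mode (saw '/*')
exit COMMENT mode (now at pos=20)
pos=21: enter COMMENT mode (saw '/*')
pos=21: ERROR — unterminated comment (reached EOF)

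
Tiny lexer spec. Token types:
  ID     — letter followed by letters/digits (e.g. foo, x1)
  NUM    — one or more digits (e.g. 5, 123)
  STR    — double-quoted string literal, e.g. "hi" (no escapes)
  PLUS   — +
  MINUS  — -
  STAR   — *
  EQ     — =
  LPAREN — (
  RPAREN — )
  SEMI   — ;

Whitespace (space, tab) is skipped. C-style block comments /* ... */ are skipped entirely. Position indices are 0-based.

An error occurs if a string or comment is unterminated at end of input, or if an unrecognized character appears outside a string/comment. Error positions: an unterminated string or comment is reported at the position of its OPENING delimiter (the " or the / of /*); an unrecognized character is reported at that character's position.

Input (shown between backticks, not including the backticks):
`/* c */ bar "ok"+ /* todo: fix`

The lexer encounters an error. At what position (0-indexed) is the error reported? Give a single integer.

Answer: 18

Derivation:
pos=0: enter COMMENT mode (saw '/*')
exit COMMENT mode (now at pos=7)
pos=8: emit ID 'bar' (now at pos=11)
pos=12: enter STRING mode
pos=12: emit STR "ok" (now at pos=16)
pos=16: emit PLUS '+'
pos=18: enter COMMENT mode (saw '/*')
pos=18: ERROR — unterminated comment (reached EOF)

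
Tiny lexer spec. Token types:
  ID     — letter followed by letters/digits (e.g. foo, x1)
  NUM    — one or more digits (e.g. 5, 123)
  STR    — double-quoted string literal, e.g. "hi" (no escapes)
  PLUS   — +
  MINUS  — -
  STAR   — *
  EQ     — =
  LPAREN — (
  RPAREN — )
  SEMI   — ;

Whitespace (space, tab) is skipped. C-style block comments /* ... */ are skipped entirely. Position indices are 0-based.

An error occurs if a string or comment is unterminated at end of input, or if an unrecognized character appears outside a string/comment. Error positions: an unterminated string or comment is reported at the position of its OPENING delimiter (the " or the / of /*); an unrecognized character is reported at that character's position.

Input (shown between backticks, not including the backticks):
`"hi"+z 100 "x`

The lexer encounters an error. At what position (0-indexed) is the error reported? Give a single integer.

Answer: 11

Derivation:
pos=0: enter STRING mode
pos=0: emit STR "hi" (now at pos=4)
pos=4: emit PLUS '+'
pos=5: emit ID 'z' (now at pos=6)
pos=7: emit NUM '100' (now at pos=10)
pos=11: enter STRING mode
pos=11: ERROR — unterminated string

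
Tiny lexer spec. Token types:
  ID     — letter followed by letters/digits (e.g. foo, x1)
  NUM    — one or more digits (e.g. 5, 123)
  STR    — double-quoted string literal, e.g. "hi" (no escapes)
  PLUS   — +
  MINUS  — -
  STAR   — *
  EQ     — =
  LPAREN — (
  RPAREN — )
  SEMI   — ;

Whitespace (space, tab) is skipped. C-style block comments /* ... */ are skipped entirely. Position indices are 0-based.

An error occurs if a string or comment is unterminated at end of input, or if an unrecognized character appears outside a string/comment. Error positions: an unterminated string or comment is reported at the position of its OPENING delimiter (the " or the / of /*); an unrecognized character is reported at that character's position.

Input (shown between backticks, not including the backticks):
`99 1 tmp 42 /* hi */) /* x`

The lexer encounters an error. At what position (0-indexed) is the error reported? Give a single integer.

Answer: 22

Derivation:
pos=0: emit NUM '99' (now at pos=2)
pos=3: emit NUM '1' (now at pos=4)
pos=5: emit ID 'tmp' (now at pos=8)
pos=9: emit NUM '42' (now at pos=11)
pos=12: enter COMMENT mode (saw '/*')
exit COMMENT mode (now at pos=20)
pos=20: emit RPAREN ')'
pos=22: enter COMMENT mode (saw '/*')
pos=22: ERROR — unterminated comment (reached EOF)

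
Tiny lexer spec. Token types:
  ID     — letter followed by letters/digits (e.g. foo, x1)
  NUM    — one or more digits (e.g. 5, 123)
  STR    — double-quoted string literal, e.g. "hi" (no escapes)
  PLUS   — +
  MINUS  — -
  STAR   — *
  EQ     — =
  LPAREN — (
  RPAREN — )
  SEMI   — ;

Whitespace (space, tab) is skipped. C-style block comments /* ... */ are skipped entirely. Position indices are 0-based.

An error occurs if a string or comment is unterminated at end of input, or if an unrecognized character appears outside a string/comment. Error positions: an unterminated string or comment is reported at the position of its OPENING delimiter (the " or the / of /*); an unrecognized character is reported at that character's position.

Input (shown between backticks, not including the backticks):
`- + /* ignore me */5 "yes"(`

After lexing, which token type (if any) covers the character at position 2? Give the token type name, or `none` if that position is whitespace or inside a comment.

Answer: PLUS

Derivation:
pos=0: emit MINUS '-'
pos=2: emit PLUS '+'
pos=4: enter COMMENT mode (saw '/*')
exit COMMENT mode (now at pos=19)
pos=19: emit NUM '5' (now at pos=20)
pos=21: enter STRING mode
pos=21: emit STR "yes" (now at pos=26)
pos=26: emit LPAREN '('
DONE. 5 tokens: [MINUS, PLUS, NUM, STR, LPAREN]
Position 2: char is '+' -> PLUS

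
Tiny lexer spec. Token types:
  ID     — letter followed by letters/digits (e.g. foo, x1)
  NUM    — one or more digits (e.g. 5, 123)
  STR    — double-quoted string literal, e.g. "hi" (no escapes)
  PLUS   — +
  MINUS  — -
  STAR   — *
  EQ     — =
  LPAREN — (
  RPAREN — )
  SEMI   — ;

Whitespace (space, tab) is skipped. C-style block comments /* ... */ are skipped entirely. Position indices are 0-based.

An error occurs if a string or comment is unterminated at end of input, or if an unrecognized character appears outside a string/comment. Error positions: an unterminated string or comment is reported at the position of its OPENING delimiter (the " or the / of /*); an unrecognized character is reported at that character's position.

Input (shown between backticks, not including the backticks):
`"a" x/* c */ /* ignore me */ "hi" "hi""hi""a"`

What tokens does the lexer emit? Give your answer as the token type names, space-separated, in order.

pos=0: enter STRING mode
pos=0: emit STR "a" (now at pos=3)
pos=4: emit ID 'x' (now at pos=5)
pos=5: enter COMMENT mode (saw '/*')
exit COMMENT mode (now at pos=12)
pos=13: enter COMMENT mode (saw '/*')
exit COMMENT mode (now at pos=28)
pos=29: enter STRING mode
pos=29: emit STR "hi" (now at pos=33)
pos=34: enter STRING mode
pos=34: emit STR "hi" (now at pos=38)
pos=38: enter STRING mode
pos=38: emit STR "hi" (now at pos=42)
pos=42: enter STRING mode
pos=42: emit STR "a" (now at pos=45)
DONE. 6 tokens: [STR, ID, STR, STR, STR, STR]

Answer: STR ID STR STR STR STR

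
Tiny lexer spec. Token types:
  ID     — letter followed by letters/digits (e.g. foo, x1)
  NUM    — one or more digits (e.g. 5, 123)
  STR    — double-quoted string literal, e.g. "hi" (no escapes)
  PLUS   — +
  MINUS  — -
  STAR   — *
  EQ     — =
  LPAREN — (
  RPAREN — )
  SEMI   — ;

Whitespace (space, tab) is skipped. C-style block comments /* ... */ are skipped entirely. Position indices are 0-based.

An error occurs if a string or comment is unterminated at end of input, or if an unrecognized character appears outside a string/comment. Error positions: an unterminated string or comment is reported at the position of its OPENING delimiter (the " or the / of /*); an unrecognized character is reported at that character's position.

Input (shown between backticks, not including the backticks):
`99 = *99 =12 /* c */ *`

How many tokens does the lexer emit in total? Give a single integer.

Answer: 7

Derivation:
pos=0: emit NUM '99' (now at pos=2)
pos=3: emit EQ '='
pos=5: emit STAR '*'
pos=6: emit NUM '99' (now at pos=8)
pos=9: emit EQ '='
pos=10: emit NUM '12' (now at pos=12)
pos=13: enter COMMENT mode (saw '/*')
exit COMMENT mode (now at pos=20)
pos=21: emit STAR '*'
DONE. 7 tokens: [NUM, EQ, STAR, NUM, EQ, NUM, STAR]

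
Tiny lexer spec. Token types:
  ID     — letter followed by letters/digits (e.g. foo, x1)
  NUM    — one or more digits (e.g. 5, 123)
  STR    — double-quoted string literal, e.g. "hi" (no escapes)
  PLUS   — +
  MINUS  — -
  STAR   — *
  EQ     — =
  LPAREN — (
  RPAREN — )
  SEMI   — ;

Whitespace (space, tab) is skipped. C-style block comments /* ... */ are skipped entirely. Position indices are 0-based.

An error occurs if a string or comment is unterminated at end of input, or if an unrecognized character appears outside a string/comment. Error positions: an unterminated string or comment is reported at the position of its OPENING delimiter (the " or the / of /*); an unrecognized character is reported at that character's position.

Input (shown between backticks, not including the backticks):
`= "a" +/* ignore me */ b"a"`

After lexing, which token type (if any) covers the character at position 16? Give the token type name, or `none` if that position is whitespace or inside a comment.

Answer: none

Derivation:
pos=0: emit EQ '='
pos=2: enter STRING mode
pos=2: emit STR "a" (now at pos=5)
pos=6: emit PLUS '+'
pos=7: enter COMMENT mode (saw '/*')
exit COMMENT mode (now at pos=22)
pos=23: emit ID 'b' (now at pos=24)
pos=24: enter STRING mode
pos=24: emit STR "a" (now at pos=27)
DONE. 5 tokens: [EQ, STR, PLUS, ID, STR]
Position 16: char is ' ' -> none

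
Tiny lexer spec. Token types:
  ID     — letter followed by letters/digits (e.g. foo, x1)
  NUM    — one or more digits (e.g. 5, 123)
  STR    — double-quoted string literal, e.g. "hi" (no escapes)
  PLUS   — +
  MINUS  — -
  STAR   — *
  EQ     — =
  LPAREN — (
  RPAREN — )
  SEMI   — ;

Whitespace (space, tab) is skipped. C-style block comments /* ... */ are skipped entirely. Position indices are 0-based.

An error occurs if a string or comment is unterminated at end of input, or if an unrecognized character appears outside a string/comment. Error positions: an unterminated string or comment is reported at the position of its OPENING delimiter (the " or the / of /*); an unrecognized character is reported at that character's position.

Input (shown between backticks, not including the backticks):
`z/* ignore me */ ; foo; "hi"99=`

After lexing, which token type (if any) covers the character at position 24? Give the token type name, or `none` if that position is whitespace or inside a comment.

pos=0: emit ID 'z' (now at pos=1)
pos=1: enter COMMENT mode (saw '/*')
exit COMMENT mode (now at pos=16)
pos=17: emit SEMI ';'
pos=19: emit ID 'foo' (now at pos=22)
pos=22: emit SEMI ';'
pos=24: enter STRING mode
pos=24: emit STR "hi" (now at pos=28)
pos=28: emit NUM '99' (now at pos=30)
pos=30: emit EQ '='
DONE. 7 tokens: [ID, SEMI, ID, SEMI, STR, NUM, EQ]
Position 24: char is '"' -> STR

Answer: STR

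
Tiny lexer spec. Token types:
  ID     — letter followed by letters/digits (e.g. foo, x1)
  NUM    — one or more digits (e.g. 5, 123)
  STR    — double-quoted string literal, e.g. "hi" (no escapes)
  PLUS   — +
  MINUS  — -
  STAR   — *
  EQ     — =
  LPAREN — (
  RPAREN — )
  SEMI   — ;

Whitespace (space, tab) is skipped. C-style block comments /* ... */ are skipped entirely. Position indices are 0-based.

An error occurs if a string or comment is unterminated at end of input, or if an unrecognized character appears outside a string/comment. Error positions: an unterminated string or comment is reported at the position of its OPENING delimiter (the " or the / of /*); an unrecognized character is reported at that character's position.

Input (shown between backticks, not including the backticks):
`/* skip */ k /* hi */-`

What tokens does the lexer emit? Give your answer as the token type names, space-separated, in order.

pos=0: enter COMMENT mode (saw '/*')
exit COMMENT mode (now at pos=10)
pos=11: emit ID 'k' (now at pos=12)
pos=13: enter COMMENT mode (saw '/*')
exit COMMENT mode (now at pos=21)
pos=21: emit MINUS '-'
DONE. 2 tokens: [ID, MINUS]

Answer: ID MINUS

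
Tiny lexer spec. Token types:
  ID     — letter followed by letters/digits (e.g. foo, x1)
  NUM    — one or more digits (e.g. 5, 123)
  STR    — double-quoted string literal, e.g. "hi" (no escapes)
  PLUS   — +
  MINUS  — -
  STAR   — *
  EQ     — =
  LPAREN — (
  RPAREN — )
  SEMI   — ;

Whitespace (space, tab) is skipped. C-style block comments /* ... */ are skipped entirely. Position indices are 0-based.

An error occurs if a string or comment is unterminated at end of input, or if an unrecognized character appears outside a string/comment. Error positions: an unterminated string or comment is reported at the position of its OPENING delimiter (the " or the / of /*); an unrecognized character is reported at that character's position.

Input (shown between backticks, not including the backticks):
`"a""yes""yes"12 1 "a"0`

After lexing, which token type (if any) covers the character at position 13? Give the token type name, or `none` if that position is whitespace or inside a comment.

pos=0: enter STRING mode
pos=0: emit STR "a" (now at pos=3)
pos=3: enter STRING mode
pos=3: emit STR "yes" (now at pos=8)
pos=8: enter STRING mode
pos=8: emit STR "yes" (now at pos=13)
pos=13: emit NUM '12' (now at pos=15)
pos=16: emit NUM '1' (now at pos=17)
pos=18: enter STRING mode
pos=18: emit STR "a" (now at pos=21)
pos=21: emit NUM '0' (now at pos=22)
DONE. 7 tokens: [STR, STR, STR, NUM, NUM, STR, NUM]
Position 13: char is '1' -> NUM

Answer: NUM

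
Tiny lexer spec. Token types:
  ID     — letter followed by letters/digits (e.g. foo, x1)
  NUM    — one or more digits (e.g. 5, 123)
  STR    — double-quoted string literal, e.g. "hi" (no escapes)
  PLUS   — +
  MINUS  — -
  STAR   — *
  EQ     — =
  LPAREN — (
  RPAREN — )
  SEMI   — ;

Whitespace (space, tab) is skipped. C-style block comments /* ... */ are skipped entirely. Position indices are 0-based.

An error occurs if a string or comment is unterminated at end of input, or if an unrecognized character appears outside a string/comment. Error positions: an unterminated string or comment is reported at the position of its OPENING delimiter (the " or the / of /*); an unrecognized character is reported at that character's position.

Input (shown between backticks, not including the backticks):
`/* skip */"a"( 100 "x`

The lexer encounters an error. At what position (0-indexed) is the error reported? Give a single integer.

pos=0: enter COMMENT mode (saw '/*')
exit COMMENT mode (now at pos=10)
pos=10: enter STRING mode
pos=10: emit STR "a" (now at pos=13)
pos=13: emit LPAREN '('
pos=15: emit NUM '100' (now at pos=18)
pos=19: enter STRING mode
pos=19: ERROR — unterminated string

Answer: 19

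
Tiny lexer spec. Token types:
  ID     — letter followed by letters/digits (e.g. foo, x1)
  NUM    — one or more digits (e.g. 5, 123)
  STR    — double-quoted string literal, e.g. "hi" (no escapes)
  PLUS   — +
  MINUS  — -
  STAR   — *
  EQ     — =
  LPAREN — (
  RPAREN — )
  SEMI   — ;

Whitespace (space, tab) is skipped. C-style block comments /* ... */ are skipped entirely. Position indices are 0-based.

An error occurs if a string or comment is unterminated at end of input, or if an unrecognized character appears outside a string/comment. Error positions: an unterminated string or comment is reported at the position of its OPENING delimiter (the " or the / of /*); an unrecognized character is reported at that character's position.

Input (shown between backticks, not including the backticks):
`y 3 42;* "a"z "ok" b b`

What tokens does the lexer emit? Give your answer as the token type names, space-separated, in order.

Answer: ID NUM NUM SEMI STAR STR ID STR ID ID

Derivation:
pos=0: emit ID 'y' (now at pos=1)
pos=2: emit NUM '3' (now at pos=3)
pos=4: emit NUM '42' (now at pos=6)
pos=6: emit SEMI ';'
pos=7: emit STAR '*'
pos=9: enter STRING mode
pos=9: emit STR "a" (now at pos=12)
pos=12: emit ID 'z' (now at pos=13)
pos=14: enter STRING mode
pos=14: emit STR "ok" (now at pos=18)
pos=19: emit ID 'b' (now at pos=20)
pos=21: emit ID 'b' (now at pos=22)
DONE. 10 tokens: [ID, NUM, NUM, SEMI, STAR, STR, ID, STR, ID, ID]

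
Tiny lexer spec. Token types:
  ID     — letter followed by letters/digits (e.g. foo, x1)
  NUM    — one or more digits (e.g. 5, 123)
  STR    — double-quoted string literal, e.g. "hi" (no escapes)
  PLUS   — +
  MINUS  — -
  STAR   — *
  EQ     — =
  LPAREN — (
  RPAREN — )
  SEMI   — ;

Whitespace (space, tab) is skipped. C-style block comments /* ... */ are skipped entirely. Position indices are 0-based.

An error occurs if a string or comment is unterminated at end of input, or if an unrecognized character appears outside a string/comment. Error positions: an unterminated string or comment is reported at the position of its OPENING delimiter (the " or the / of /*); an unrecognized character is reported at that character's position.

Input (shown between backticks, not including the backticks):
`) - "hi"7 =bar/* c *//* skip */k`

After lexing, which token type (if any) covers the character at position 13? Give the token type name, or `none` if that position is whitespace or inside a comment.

Answer: ID

Derivation:
pos=0: emit RPAREN ')'
pos=2: emit MINUS '-'
pos=4: enter STRING mode
pos=4: emit STR "hi" (now at pos=8)
pos=8: emit NUM '7' (now at pos=9)
pos=10: emit EQ '='
pos=11: emit ID 'bar' (now at pos=14)
pos=14: enter COMMENT mode (saw '/*')
exit COMMENT mode (now at pos=21)
pos=21: enter COMMENT mode (saw '/*')
exit COMMENT mode (now at pos=31)
pos=31: emit ID 'k' (now at pos=32)
DONE. 7 tokens: [RPAREN, MINUS, STR, NUM, EQ, ID, ID]
Position 13: char is 'r' -> ID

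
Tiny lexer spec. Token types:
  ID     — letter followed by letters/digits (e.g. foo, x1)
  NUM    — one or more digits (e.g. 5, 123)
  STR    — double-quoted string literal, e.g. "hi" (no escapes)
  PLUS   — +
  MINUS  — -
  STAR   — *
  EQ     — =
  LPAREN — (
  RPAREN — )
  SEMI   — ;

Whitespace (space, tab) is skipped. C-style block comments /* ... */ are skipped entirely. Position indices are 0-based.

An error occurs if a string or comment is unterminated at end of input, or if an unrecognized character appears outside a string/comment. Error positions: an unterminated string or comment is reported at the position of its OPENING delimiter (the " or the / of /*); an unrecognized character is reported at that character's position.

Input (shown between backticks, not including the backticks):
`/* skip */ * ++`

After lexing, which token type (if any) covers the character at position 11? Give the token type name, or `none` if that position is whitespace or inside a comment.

pos=0: enter COMMENT mode (saw '/*')
exit COMMENT mode (now at pos=10)
pos=11: emit STAR '*'
pos=13: emit PLUS '+'
pos=14: emit PLUS '+'
DONE. 3 tokens: [STAR, PLUS, PLUS]
Position 11: char is '*' -> STAR

Answer: STAR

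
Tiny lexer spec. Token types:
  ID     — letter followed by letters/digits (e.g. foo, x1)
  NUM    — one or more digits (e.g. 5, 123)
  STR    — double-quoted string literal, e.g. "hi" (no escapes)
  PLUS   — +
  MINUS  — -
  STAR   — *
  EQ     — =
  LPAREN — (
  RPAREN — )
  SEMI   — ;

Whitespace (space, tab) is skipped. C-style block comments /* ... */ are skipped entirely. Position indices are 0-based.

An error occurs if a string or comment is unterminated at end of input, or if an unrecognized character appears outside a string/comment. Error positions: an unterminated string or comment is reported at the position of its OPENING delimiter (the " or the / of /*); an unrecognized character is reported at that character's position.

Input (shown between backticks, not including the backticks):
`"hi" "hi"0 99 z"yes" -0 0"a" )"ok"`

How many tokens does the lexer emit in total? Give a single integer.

pos=0: enter STRING mode
pos=0: emit STR "hi" (now at pos=4)
pos=5: enter STRING mode
pos=5: emit STR "hi" (now at pos=9)
pos=9: emit NUM '0' (now at pos=10)
pos=11: emit NUM '99' (now at pos=13)
pos=14: emit ID 'z' (now at pos=15)
pos=15: enter STRING mode
pos=15: emit STR "yes" (now at pos=20)
pos=21: emit MINUS '-'
pos=22: emit NUM '0' (now at pos=23)
pos=24: emit NUM '0' (now at pos=25)
pos=25: enter STRING mode
pos=25: emit STR "a" (now at pos=28)
pos=29: emit RPAREN ')'
pos=30: enter STRING mode
pos=30: emit STR "ok" (now at pos=34)
DONE. 12 tokens: [STR, STR, NUM, NUM, ID, STR, MINUS, NUM, NUM, STR, RPAREN, STR]

Answer: 12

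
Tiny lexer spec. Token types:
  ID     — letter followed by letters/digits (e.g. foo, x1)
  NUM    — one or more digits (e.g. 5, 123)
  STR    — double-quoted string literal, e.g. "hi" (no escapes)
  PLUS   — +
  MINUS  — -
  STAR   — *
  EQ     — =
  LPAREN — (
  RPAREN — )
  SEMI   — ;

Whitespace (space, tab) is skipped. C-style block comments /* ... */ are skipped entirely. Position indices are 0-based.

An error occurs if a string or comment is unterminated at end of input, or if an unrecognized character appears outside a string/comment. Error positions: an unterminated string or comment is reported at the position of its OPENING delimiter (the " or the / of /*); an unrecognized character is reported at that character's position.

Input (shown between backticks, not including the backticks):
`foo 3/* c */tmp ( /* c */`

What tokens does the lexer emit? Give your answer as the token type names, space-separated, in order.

Answer: ID NUM ID LPAREN

Derivation:
pos=0: emit ID 'foo' (now at pos=3)
pos=4: emit NUM '3' (now at pos=5)
pos=5: enter COMMENT mode (saw '/*')
exit COMMENT mode (now at pos=12)
pos=12: emit ID 'tmp' (now at pos=15)
pos=16: emit LPAREN '('
pos=18: enter COMMENT mode (saw '/*')
exit COMMENT mode (now at pos=25)
DONE. 4 tokens: [ID, NUM, ID, LPAREN]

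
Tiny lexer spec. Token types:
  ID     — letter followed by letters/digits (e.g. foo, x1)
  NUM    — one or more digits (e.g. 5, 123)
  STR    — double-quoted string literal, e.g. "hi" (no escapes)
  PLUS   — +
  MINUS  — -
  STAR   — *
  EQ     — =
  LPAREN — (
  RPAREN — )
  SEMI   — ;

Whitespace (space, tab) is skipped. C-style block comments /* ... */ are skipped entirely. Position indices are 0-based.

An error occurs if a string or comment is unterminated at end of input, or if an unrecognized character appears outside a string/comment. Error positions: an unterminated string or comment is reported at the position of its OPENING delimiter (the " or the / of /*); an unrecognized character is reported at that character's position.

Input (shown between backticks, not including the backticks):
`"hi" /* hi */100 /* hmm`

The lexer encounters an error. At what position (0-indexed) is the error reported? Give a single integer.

Answer: 17

Derivation:
pos=0: enter STRING mode
pos=0: emit STR "hi" (now at pos=4)
pos=5: enter COMMENT mode (saw '/*')
exit COMMENT mode (now at pos=13)
pos=13: emit NUM '100' (now at pos=16)
pos=17: enter COMMENT mode (saw '/*')
pos=17: ERROR — unterminated comment (reached EOF)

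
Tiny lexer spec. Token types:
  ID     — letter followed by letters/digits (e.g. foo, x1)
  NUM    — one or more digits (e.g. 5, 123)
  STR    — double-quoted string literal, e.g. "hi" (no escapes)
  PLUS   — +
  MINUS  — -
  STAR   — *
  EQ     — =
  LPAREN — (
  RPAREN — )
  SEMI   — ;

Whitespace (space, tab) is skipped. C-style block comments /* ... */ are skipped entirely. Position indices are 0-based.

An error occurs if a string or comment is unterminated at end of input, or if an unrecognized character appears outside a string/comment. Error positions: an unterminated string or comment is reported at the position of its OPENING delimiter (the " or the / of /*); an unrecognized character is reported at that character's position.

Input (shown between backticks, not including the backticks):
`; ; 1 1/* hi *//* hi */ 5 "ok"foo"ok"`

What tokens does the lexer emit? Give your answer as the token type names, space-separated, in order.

Answer: SEMI SEMI NUM NUM NUM STR ID STR

Derivation:
pos=0: emit SEMI ';'
pos=2: emit SEMI ';'
pos=4: emit NUM '1' (now at pos=5)
pos=6: emit NUM '1' (now at pos=7)
pos=7: enter COMMENT mode (saw '/*')
exit COMMENT mode (now at pos=15)
pos=15: enter COMMENT mode (saw '/*')
exit COMMENT mode (now at pos=23)
pos=24: emit NUM '5' (now at pos=25)
pos=26: enter STRING mode
pos=26: emit STR "ok" (now at pos=30)
pos=30: emit ID 'foo' (now at pos=33)
pos=33: enter STRING mode
pos=33: emit STR "ok" (now at pos=37)
DONE. 8 tokens: [SEMI, SEMI, NUM, NUM, NUM, STR, ID, STR]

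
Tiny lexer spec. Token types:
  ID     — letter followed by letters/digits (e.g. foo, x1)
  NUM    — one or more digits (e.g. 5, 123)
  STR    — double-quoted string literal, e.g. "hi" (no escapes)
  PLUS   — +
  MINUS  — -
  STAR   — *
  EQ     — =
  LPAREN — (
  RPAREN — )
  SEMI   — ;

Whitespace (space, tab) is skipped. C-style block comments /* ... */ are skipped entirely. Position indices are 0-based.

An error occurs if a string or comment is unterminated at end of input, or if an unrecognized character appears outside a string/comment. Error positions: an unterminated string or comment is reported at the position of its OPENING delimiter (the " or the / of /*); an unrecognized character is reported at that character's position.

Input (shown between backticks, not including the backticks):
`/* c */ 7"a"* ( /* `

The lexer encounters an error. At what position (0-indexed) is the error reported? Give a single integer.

pos=0: enter COMMENT mode (saw '/*')
exit COMMENT mode (now at pos=7)
pos=8: emit NUM '7' (now at pos=9)
pos=9: enter STRING mode
pos=9: emit STR "a" (now at pos=12)
pos=12: emit STAR '*'
pos=14: emit LPAREN '('
pos=16: enter COMMENT mode (saw '/*')
pos=16: ERROR — unterminated comment (reached EOF)

Answer: 16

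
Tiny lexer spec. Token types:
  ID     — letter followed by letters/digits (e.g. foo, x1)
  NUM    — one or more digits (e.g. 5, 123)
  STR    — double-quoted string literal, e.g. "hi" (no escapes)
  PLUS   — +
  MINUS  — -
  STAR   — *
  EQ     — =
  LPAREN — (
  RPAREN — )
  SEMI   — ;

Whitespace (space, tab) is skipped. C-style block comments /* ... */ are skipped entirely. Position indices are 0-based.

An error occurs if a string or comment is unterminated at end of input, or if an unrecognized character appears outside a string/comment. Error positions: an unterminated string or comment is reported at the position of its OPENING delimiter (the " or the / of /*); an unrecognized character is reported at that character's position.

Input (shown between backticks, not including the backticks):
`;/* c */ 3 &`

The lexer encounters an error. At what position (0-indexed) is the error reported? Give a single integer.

pos=0: emit SEMI ';'
pos=1: enter COMMENT mode (saw '/*')
exit COMMENT mode (now at pos=8)
pos=9: emit NUM '3' (now at pos=10)
pos=11: ERROR — unrecognized char '&'

Answer: 11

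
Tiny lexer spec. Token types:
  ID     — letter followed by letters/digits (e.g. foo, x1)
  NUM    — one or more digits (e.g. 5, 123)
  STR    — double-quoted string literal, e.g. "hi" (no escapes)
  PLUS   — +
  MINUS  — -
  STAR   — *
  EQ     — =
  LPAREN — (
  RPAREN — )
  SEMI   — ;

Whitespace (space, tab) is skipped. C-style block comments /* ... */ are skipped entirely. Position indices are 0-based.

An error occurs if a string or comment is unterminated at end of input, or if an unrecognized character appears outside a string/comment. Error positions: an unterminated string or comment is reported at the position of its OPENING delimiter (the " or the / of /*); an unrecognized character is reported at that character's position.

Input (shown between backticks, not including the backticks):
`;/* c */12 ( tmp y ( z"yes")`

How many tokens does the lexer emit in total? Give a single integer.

Answer: 9

Derivation:
pos=0: emit SEMI ';'
pos=1: enter COMMENT mode (saw '/*')
exit COMMENT mode (now at pos=8)
pos=8: emit NUM '12' (now at pos=10)
pos=11: emit LPAREN '('
pos=13: emit ID 'tmp' (now at pos=16)
pos=17: emit ID 'y' (now at pos=18)
pos=19: emit LPAREN '('
pos=21: emit ID 'z' (now at pos=22)
pos=22: enter STRING mode
pos=22: emit STR "yes" (now at pos=27)
pos=27: emit RPAREN ')'
DONE. 9 tokens: [SEMI, NUM, LPAREN, ID, ID, LPAREN, ID, STR, RPAREN]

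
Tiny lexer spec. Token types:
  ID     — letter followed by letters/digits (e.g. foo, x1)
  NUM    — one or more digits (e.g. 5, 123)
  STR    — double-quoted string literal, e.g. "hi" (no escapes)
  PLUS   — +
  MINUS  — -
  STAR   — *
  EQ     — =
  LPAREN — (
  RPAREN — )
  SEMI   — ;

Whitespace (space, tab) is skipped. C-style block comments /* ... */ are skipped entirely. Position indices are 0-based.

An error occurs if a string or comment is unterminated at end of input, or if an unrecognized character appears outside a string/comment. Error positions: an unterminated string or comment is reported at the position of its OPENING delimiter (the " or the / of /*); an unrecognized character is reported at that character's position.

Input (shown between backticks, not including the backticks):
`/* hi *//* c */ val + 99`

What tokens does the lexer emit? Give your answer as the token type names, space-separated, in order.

pos=0: enter COMMENT mode (saw '/*')
exit COMMENT mode (now at pos=8)
pos=8: enter COMMENT mode (saw '/*')
exit COMMENT mode (now at pos=15)
pos=16: emit ID 'val' (now at pos=19)
pos=20: emit PLUS '+'
pos=22: emit NUM '99' (now at pos=24)
DONE. 3 tokens: [ID, PLUS, NUM]

Answer: ID PLUS NUM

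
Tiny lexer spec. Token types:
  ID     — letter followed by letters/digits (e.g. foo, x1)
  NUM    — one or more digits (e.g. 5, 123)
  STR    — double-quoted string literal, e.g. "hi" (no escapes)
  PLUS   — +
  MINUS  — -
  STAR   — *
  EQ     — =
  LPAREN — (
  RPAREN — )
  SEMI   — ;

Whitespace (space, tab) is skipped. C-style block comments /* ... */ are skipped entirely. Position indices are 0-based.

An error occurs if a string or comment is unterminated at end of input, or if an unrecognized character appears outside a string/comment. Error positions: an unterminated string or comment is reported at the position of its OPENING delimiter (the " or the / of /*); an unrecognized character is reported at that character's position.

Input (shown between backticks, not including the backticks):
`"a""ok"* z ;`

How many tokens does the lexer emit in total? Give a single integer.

Answer: 5

Derivation:
pos=0: enter STRING mode
pos=0: emit STR "a" (now at pos=3)
pos=3: enter STRING mode
pos=3: emit STR "ok" (now at pos=7)
pos=7: emit STAR '*'
pos=9: emit ID 'z' (now at pos=10)
pos=11: emit SEMI ';'
DONE. 5 tokens: [STR, STR, STAR, ID, SEMI]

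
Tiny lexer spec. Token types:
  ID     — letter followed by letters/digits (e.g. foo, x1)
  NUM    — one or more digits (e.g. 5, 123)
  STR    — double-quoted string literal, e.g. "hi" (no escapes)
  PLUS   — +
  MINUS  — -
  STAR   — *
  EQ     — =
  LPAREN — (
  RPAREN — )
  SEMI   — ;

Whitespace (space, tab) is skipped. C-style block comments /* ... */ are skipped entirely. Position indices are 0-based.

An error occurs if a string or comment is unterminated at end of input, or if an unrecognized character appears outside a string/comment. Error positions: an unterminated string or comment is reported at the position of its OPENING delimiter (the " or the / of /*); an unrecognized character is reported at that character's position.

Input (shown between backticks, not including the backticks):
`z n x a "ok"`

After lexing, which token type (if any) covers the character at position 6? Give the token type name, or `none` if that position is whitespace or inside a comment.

pos=0: emit ID 'z' (now at pos=1)
pos=2: emit ID 'n' (now at pos=3)
pos=4: emit ID 'x' (now at pos=5)
pos=6: emit ID 'a' (now at pos=7)
pos=8: enter STRING mode
pos=8: emit STR "ok" (now at pos=12)
DONE. 5 tokens: [ID, ID, ID, ID, STR]
Position 6: char is 'a' -> ID

Answer: ID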